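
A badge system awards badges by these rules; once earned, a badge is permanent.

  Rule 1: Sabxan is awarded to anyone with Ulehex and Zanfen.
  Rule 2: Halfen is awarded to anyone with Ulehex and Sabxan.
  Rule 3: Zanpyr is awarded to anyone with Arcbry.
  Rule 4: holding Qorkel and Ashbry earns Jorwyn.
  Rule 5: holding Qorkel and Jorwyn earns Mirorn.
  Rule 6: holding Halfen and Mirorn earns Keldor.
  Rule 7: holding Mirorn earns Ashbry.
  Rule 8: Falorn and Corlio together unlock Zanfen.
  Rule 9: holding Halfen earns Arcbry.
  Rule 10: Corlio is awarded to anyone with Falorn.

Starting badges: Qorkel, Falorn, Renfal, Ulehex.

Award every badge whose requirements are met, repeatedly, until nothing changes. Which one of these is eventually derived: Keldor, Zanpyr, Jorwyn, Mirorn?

With Falorn, Corlio is earned (Rule 10).
With Falorn and Corlio, Zanfen is earned (Rule 8).
With Ulehex and Zanfen, Sabxan is earned (Rule 1).
With Ulehex and Sabxan, Halfen is earned (Rule 2).
With Halfen, Arcbry is earned (Rule 9).
With Arcbry, Zanpyr is earned (Rule 3).
Mirorn would need Qorkel and Jorwyn (Rule 5), but Jorwyn is never earned. Jorwyn would need Qorkel and Ashbry (Rule 4), but Ashbry is never earned. Keldor would need Halfen and Mirorn (Rule 6), but Mirorn is never earned.

Zanpyr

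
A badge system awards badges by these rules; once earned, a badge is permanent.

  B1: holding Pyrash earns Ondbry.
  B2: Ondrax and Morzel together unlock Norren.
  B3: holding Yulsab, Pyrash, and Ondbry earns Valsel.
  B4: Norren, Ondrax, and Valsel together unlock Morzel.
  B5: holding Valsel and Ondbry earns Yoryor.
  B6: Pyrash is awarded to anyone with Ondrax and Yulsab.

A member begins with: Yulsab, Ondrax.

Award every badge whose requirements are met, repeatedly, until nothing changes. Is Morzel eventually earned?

Morzel would need Norren, Ondrax, and Valsel (B4), but Norren is never earned.

No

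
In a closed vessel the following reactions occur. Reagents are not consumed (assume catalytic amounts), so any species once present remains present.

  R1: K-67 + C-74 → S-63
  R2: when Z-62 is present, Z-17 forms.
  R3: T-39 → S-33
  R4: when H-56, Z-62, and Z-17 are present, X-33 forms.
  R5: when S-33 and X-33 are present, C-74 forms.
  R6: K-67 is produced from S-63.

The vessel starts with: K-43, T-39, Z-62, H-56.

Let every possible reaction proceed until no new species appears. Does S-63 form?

No

S-63 would need K-67 and C-74 (R1), but K-67 never forms.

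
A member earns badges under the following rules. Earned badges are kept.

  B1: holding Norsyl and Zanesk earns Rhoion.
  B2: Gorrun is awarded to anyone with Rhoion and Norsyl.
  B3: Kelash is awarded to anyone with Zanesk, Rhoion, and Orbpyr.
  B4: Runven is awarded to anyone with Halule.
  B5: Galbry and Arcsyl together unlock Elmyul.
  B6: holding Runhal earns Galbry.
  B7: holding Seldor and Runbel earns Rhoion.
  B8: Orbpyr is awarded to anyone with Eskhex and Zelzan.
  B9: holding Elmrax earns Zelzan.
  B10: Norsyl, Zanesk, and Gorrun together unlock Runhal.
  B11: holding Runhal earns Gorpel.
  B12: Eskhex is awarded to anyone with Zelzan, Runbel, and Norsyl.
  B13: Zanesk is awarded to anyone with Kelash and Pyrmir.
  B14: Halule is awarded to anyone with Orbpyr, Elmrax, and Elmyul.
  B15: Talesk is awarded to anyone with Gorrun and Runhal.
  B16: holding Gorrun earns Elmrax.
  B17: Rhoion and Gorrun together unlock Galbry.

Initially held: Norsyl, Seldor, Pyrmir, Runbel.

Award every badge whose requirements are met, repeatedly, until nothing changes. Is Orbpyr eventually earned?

Yes

With Seldor and Runbel, Rhoion is earned (B7).
With Rhoion and Norsyl, Gorrun is earned (B2).
With Gorrun, Elmrax is earned (B16).
With Elmrax, Zelzan is earned (B9).
With Zelzan, Runbel, and Norsyl, Eskhex is earned (B12).
With Eskhex and Zelzan, Orbpyr is earned (B8).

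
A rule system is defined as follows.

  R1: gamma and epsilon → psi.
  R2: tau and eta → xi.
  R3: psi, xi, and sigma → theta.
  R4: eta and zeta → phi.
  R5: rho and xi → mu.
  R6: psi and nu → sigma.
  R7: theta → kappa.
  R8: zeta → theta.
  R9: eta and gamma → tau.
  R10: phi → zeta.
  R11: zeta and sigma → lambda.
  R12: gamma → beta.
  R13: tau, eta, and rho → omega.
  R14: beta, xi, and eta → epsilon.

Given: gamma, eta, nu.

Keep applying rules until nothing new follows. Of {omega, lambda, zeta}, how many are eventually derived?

omega would need tau, eta, and rho (R13), but rho is never established.
lambda would need zeta and sigma (R11), but zeta is never established.
zeta would need phi (R10), but phi is never established.
None of the 3 are reached.

0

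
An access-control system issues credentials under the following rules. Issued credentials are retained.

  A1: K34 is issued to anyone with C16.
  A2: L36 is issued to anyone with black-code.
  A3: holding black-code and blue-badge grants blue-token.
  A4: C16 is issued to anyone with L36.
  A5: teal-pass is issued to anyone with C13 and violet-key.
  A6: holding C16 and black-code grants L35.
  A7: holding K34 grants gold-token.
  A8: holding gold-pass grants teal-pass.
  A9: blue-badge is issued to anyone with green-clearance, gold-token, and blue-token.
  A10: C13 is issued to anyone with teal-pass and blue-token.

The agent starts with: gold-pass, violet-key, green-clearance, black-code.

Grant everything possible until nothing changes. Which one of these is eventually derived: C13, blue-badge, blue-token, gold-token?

Holding black-code grants L36 (A2).
Holding L36 grants C16 (A4).
Holding C16 grants K34 (A1).
Holding K34 grants gold-token (A7).
blue-token would need black-code and blue-badge (A3), but blue-badge is never granted. C13 would need teal-pass and blue-token (A10), but blue-token is never granted. blue-badge would need green-clearance, gold-token, and blue-token (A9), but blue-token is never granted.

gold-token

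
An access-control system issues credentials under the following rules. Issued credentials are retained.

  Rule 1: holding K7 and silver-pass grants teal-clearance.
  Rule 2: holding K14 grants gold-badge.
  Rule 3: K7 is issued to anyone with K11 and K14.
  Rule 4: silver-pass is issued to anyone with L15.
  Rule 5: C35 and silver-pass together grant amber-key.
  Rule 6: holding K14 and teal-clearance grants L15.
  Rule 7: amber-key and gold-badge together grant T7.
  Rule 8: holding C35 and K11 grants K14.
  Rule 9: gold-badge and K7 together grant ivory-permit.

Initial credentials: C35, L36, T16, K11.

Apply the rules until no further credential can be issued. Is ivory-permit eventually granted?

Yes

Holding C35 and K11 grants K14 (Rule 8).
Holding K11 and K14 grants K7 (Rule 3).
Holding K14 grants gold-badge (Rule 2).
Holding gold-badge and K7 grants ivory-permit (Rule 9).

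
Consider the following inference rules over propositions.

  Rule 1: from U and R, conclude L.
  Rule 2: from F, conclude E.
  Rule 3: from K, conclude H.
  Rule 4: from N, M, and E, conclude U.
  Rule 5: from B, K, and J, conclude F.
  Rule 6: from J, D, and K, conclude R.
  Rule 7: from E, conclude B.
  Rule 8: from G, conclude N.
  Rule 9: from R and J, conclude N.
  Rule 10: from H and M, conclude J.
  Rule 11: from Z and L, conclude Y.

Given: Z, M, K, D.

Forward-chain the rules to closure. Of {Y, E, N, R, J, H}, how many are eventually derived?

K holds, so H follows (Rule 3).
From H and M, Rule 10 gives J.
J, D, and K hold, so R follows (Rule 6).
R and J hold, so N follows (Rule 9).
Y would need Z and L (Rule 11), but L is never established.
E would need F (Rule 2), but F is never established.
N: reached.
R: reached.
J: reached.
H: reached.
Reached: N, R, J, and H — 4 of the 6.

4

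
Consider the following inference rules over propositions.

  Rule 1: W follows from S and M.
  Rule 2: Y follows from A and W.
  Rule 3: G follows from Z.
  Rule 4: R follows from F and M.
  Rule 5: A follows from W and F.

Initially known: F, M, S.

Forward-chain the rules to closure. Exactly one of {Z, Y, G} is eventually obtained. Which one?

Y

S and M hold, so W follows (Rule 1).
From W and F, Rule 5 gives A.
A and W hold, so Y follows (Rule 2).
No rule produces Z, and it is not given. G would need Z (Rule 3), but Z is never established.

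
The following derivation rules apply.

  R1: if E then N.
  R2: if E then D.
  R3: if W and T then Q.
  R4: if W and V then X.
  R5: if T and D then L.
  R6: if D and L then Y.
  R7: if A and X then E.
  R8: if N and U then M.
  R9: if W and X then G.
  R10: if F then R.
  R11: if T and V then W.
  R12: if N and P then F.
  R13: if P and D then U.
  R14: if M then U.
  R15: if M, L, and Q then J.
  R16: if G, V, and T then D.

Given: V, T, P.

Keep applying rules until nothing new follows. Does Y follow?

Yes

T and V hold, so W follows (R11).
W and V hold, so X follows (R4).
W and X hold, so G follows (R9).
G, V, and T hold, so D follows (R16).
From T and D, R5 gives L.
D and L hold, so Y follows (R6).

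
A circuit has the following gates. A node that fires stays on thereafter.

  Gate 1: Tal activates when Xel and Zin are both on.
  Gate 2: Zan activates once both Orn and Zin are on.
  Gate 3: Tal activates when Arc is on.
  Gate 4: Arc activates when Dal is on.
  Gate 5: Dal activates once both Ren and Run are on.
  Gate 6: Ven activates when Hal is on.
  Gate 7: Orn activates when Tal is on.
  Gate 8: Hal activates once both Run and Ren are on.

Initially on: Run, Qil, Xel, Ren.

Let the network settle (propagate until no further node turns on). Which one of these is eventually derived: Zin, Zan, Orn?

Gate 5: Ren and Run on → Dal on.
Dal is on, so Arc activates (Gate 4).
Arc is on, so Tal activates (Gate 3).
Tal is on, so Orn activates (Gate 7).
No rule produces Zin, and it is not given. Zan would need Orn and Zin (Gate 2), but Zin never turns on.

Orn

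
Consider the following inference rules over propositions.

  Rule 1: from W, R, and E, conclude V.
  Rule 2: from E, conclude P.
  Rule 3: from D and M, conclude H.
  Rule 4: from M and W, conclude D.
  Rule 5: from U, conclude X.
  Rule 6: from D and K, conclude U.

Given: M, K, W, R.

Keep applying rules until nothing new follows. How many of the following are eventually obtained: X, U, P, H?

3

From M and W, Rule 4 gives D.
From D and M, Rule 3 gives H.
D and K hold, so U follows (Rule 6).
U holds, so X follows (Rule 5).
X: reached.
U: reached.
P would need E (Rule 2), but E is never established.
H: reached.
Reached: X, U, and H — 3 of the 4.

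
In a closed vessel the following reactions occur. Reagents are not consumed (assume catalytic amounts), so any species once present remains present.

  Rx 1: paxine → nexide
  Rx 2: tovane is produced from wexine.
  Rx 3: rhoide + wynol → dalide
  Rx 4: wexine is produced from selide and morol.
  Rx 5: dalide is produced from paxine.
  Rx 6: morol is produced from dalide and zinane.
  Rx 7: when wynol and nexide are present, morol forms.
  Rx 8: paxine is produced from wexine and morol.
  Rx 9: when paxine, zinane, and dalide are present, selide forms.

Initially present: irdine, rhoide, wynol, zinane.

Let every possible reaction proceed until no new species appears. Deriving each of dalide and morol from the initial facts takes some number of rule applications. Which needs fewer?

dalide: rhoide and wynol present → dalide forms (Rx 3). [1 rule application]
morol: rhoide and wynol present → dalide forms (Rx 3). dalide and zinane present → morol forms (Rx 6). [2 rule applications]
dalide needs fewer.

dalide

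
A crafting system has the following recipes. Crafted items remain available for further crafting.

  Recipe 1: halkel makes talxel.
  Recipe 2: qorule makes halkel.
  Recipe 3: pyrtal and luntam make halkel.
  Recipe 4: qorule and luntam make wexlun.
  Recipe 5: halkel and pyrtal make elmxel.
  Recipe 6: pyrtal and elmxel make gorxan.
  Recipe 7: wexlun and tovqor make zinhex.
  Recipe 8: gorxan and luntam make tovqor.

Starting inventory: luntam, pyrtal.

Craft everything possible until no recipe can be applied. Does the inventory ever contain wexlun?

wexlun would need qorule and luntam (Recipe 4), but qorule is never obtained.

No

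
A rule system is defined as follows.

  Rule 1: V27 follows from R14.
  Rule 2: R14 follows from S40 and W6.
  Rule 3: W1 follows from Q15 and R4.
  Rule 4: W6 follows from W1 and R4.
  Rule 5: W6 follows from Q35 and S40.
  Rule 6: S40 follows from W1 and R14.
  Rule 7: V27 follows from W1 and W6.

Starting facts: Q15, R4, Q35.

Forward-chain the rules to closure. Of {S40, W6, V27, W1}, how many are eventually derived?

3

Q15 and R4 hold, so W1 follows (Rule 3).
W1 and R4 hold, so W6 follows (Rule 4).
W1 and W6 hold, so V27 follows (Rule 7).
S40 would need W1 and R14 (Rule 6), but R14 is never established.
W6: reached.
V27: reached.
W1: reached.
Reached: W6, V27, and W1 — 3 of the 4.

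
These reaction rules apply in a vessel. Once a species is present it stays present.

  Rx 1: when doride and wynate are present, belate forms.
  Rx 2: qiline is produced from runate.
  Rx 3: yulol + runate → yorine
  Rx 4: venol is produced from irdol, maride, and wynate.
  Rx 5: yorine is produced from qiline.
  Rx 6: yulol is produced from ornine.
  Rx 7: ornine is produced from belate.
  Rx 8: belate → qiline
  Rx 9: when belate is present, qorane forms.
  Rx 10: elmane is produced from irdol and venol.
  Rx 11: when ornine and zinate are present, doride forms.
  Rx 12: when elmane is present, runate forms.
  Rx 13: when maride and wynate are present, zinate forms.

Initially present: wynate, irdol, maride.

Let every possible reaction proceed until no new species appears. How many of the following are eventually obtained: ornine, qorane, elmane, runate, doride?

2

irdol, maride, and wynate present → venol forms (Rx 4).
irdol and venol present → elmane forms (Rx 10).
elmane present → runate forms (Rx 12).
ornine would need belate (Rx 7), but belate never forms.
qorane would need belate (Rx 9), but belate never forms.
elmane: reached.
runate: reached.
doride would need ornine and zinate (Rx 11), but ornine never forms.
Reached: elmane and runate — 2 of the 5.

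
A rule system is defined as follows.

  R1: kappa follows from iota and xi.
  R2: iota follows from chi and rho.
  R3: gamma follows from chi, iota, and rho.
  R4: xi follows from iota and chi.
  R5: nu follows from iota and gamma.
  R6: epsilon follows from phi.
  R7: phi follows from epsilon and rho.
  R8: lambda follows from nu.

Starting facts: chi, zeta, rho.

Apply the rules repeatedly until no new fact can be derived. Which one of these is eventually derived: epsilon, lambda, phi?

lambda

chi and rho hold, so iota follows (R2).
From chi, iota, and rho, R3 gives gamma.
From iota and gamma, R5 gives nu.
From nu, R8 gives lambda.
epsilon would need phi (R6), but phi is never established. phi would need epsilon and rho (R7), but epsilon is never established.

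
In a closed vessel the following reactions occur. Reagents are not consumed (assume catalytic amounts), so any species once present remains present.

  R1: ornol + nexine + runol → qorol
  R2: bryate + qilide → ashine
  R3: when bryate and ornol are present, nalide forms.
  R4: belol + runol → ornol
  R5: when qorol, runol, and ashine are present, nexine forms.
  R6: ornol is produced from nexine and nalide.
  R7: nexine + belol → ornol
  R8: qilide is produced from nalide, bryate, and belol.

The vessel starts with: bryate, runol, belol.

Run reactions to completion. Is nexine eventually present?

No

nexine would need qorol, runol, and ashine (R5), but qorol never forms.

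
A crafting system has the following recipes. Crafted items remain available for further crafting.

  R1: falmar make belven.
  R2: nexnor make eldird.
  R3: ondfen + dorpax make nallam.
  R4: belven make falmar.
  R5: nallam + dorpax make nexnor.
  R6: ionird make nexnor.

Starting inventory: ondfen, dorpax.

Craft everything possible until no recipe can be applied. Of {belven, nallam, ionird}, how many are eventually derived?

1

Using R3, ondfen and dorpax make nallam.
belven would need falmar (R1), but falmar is never obtained.
nallam: reached.
No rule produces ionird, and it is not given.
Reached: nallam — 1 of the 3.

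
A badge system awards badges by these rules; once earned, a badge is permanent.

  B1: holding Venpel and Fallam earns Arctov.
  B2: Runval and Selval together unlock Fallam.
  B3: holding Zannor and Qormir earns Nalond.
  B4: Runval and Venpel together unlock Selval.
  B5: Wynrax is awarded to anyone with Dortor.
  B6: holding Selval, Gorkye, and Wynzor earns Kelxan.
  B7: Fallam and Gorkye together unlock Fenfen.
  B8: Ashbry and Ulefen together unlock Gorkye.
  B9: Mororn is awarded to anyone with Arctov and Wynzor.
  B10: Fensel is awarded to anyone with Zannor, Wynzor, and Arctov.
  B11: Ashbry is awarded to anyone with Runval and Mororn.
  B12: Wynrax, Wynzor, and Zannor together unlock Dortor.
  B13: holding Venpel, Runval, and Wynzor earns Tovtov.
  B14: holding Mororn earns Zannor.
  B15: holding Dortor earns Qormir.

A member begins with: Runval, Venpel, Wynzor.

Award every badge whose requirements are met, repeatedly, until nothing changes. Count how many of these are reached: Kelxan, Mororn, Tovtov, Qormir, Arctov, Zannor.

With Runval and Venpel, Selval is earned (B4).
With Venpel, Runval, and Wynzor, Tovtov is earned (B13).
With Runval and Selval, Fallam is earned (B2).
With Venpel and Fallam, Arctov is earned (B1).
With Arctov and Wynzor, Mororn is earned (B9).
With Mororn, Zannor is earned (B14).
Kelxan would need Selval, Gorkye, and Wynzor (B6), but Gorkye is never earned.
Mororn: reached.
Tovtov: reached.
Qormir would need Dortor (B15), but Dortor is never earned.
Arctov: reached.
Zannor: reached.
Reached: Mororn, Tovtov, Arctov, and Zannor — 4 of the 6.

4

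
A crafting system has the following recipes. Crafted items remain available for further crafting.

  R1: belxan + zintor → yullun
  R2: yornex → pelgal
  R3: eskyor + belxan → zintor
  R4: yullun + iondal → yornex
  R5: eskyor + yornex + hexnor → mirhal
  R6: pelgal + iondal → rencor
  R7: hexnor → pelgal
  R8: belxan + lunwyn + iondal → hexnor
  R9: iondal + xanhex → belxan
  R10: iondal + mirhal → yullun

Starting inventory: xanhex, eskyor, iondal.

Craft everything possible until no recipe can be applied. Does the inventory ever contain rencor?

Using R9, iondal and xanhex make belxan.
Using R3, eskyor and belxan make zintor.
belxan + zintor → yullun (R1).
Using R4, yullun and iondal make yornex.
yornex → pelgal (R2).
pelgal + iondal → rencor (R6).

Yes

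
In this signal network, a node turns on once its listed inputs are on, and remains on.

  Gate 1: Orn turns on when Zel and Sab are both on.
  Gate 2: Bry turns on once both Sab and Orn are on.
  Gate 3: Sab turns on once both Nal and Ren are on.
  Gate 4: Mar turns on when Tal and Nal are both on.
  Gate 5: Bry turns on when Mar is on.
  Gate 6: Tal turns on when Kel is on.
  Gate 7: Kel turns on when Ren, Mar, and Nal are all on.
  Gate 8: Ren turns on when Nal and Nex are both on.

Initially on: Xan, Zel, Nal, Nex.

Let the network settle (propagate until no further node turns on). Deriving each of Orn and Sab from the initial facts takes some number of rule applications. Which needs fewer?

Sab: Nal and Nex are on, so Ren turns on (Gate 8). Gate 3: Nal and Ren on → Sab on. [2 rule applications]
Orn: Gate 8: Nal and Nex on → Ren on. Gate 3: Nal and Ren on → Sab on. Zel and Sab are on, so Orn turns on (Gate 1). [3 rule applications]
Sab needs fewer.

Sab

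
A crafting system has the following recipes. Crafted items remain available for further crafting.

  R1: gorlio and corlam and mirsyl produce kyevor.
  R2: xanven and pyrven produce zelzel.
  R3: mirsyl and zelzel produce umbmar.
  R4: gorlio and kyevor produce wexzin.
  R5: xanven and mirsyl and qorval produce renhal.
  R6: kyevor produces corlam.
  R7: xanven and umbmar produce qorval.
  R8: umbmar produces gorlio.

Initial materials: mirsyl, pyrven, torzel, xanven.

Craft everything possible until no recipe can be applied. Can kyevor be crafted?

kyevor would need gorlio, corlam, and mirsyl (R1), but corlam is never obtained.

No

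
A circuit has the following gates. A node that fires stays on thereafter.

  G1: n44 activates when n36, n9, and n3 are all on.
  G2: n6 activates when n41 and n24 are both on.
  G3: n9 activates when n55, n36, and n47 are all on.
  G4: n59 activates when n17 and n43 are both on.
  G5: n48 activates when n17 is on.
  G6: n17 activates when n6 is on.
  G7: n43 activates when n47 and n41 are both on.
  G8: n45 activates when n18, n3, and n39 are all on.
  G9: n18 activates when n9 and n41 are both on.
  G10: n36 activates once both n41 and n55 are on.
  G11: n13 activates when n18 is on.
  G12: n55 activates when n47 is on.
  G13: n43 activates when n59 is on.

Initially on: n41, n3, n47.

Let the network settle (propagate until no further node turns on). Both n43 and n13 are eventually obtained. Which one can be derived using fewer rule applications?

n43: n47 and n41 are on, so n43 activates (G7). [1 rule application]
n13: G12: n47 on → n55 on. G10: n41 and n55 on → n36 on. G3: n55, n36, and n47 on → n9 on. n9 and n41 are on, so n18 activates (G9). n18 is on, so n13 activates (G11). [5 rule applications]
n43 needs fewer.

n43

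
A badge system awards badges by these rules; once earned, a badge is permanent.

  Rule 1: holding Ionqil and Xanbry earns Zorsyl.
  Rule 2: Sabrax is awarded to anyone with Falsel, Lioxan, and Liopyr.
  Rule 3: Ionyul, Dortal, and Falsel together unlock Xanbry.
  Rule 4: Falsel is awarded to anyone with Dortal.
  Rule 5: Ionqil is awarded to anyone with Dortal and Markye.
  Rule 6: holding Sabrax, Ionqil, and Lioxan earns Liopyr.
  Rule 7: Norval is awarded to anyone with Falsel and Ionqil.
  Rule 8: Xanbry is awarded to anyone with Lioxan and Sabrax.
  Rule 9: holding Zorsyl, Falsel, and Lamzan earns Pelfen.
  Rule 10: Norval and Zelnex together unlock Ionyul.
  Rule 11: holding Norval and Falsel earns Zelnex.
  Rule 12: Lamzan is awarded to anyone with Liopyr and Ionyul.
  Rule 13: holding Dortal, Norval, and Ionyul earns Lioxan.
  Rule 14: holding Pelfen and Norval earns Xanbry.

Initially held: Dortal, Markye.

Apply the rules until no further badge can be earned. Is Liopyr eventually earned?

No

Liopyr would need Sabrax, Ionqil, and Lioxan (Rule 6), but Sabrax is never earned.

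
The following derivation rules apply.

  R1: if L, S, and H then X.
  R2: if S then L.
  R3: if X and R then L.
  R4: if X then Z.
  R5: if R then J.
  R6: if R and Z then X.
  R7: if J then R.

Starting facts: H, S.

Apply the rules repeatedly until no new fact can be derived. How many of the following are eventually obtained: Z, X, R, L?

3

S holds, so L follows (R2).
L, S, and H hold, so X follows (R1).
From X, R4 gives Z.
Z: reached.
X: reached.
R would need J (R7), but J is never established.
L: reached.
Reached: Z, X, and L — 3 of the 4.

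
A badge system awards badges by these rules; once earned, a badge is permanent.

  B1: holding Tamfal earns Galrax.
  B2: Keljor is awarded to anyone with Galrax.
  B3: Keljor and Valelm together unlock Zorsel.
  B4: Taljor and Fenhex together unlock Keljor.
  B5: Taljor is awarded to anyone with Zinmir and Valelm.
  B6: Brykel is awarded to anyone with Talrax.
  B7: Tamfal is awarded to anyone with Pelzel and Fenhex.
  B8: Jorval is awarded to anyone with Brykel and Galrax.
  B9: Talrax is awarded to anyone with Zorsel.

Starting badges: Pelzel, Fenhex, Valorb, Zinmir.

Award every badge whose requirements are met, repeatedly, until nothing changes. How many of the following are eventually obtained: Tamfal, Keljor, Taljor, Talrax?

With Pelzel and Fenhex, Tamfal is earned (B7).
With Tamfal, Galrax is earned (B1).
With Galrax, Keljor is earned (B2).
Tamfal: reached.
Keljor: reached.
Taljor would need Zinmir and Valelm (B5), but Valelm is never earned.
Talrax would need Zorsel (B9), but Zorsel is never earned.
Reached: Tamfal and Keljor — 2 of the 4.

2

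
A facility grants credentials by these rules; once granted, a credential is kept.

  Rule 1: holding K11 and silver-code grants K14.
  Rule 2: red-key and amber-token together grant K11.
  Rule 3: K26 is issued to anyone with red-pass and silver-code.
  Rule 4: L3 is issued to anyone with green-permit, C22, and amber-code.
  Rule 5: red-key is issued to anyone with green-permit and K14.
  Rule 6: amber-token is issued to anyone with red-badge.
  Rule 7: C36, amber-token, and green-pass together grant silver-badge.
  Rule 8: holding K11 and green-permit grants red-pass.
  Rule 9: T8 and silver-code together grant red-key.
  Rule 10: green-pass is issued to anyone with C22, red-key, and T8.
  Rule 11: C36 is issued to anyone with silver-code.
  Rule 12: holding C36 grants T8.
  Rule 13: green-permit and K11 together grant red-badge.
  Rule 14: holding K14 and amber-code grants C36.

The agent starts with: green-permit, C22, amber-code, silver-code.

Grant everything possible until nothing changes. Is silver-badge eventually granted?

No

silver-badge would need C36, amber-token, and green-pass (Rule 7), but amber-token is never granted.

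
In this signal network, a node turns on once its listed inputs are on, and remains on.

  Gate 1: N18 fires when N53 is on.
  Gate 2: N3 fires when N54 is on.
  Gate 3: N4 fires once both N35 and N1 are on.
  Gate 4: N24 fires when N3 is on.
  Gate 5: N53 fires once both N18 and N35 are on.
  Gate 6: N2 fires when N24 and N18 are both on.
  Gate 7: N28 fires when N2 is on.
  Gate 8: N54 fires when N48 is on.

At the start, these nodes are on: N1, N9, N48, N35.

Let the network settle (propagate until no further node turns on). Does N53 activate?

N53 would need N18 and N35 (Gate 5), but N18 never turns on.

No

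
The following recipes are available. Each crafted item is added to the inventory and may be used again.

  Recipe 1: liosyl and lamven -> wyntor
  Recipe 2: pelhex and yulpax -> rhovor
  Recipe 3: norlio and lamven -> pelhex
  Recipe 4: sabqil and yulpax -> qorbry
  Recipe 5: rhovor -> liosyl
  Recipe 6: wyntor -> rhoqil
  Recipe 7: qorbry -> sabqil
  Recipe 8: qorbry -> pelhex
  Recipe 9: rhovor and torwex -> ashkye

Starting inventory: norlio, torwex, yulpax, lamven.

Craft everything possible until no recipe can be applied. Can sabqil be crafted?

No

sabqil would need qorbry (Recipe 7), but qorbry is never obtained.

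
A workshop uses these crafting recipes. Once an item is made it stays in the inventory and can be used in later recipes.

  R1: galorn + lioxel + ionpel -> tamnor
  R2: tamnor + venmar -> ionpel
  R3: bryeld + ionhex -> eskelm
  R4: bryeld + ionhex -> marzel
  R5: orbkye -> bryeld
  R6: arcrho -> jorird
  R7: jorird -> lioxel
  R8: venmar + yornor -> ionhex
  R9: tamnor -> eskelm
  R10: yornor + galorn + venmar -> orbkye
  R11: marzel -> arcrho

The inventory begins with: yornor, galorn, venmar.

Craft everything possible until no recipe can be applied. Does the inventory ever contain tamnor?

tamnor would need galorn, lioxel, and ionpel (R1), but ionpel is never obtained.

No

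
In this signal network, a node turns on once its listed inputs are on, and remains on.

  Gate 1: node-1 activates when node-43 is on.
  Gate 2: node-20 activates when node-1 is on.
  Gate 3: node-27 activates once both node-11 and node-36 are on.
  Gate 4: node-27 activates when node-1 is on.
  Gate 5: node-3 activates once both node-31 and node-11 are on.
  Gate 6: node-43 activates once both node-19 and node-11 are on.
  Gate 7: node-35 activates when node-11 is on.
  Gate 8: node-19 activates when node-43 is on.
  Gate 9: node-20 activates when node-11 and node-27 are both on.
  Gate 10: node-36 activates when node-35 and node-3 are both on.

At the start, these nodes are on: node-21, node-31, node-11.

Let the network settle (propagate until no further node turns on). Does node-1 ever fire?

No

node-1 would need node-43 (Gate 1), but node-43 never turns on.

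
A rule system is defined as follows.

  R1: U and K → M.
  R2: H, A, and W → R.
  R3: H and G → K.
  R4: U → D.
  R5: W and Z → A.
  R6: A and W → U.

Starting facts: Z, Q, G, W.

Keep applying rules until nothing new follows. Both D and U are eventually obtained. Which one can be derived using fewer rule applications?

U

U: W and Z hold, so A follows (R5). From A and W, R6 gives U. [2 rule applications]
D: W and Z hold, so A follows (R5). A and W hold, so U follows (R6). U holds, so D follows (R4). [3 rule applications]
U needs fewer.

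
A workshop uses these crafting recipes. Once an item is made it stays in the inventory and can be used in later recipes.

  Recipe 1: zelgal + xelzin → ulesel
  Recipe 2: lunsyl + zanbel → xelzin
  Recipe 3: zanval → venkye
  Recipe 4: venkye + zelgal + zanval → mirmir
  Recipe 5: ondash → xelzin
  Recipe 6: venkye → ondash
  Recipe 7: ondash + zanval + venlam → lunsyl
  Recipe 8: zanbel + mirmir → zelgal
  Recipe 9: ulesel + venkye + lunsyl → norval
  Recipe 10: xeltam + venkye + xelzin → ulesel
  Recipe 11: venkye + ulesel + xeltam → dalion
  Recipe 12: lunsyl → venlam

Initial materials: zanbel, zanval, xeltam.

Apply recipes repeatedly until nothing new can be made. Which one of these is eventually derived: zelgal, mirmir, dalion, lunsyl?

dalion

zanval → venkye (Recipe 3).
venkye → ondash (Recipe 6).
ondash → xelzin (Recipe 5).
xeltam + venkye + xelzin → ulesel (Recipe 10).
Using Recipe 11, venkye, ulesel, and xeltam make dalion.
mirmir would need venkye, zelgal, and zanval (Recipe 4), but zelgal is never obtained. zelgal would need zanbel and mirmir (Recipe 8), but mirmir is never obtained. lunsyl would need ondash, zanval, and venlam (Recipe 7), but venlam is never obtained.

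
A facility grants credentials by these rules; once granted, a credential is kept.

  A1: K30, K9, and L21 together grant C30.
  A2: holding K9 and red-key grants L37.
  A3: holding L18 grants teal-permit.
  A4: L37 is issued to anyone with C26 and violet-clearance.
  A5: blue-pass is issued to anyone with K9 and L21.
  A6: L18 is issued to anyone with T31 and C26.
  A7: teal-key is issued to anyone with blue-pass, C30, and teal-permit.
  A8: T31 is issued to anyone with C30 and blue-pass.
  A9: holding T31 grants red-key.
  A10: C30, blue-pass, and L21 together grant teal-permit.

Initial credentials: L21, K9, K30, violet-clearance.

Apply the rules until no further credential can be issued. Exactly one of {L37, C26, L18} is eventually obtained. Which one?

L37

Holding K9 and L21 grants blue-pass (A5).
Holding K30, K9, and L21 grants C30 (A1).
Holding C30 and blue-pass grants T31 (A8).
Holding T31 grants red-key (A9).
Holding K9 and red-key grants L37 (A2).
L18 would need T31 and C26 (A6), but C26 is never granted. No rule produces C26, and it is not given.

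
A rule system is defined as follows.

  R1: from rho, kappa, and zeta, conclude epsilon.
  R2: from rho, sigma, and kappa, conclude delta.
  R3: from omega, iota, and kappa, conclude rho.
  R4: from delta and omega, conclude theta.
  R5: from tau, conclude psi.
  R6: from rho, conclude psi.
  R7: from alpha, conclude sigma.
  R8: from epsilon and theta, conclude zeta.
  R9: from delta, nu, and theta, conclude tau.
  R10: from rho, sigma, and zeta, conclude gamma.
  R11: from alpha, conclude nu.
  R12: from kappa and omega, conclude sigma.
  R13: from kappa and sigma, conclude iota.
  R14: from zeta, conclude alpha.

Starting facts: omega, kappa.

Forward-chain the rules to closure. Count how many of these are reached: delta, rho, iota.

3

From kappa and omega, R12 gives sigma.
kappa and sigma hold, so iota follows (R13).
From omega, iota, and kappa, R3 gives rho.
rho, sigma, and kappa hold, so delta follows (R2).
delta: reached.
rho: reached.
iota: reached.
All 3 are reached.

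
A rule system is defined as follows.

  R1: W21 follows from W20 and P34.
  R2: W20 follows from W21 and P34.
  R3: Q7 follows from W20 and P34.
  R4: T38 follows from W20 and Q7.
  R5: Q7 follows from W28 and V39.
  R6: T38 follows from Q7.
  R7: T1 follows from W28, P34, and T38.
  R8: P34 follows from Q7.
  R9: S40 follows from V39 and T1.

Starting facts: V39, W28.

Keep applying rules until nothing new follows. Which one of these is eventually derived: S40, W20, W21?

From W28 and V39, R5 gives Q7.
Q7 holds, so T38 follows (R6).
From Q7, R8 gives P34.
W28, P34, and T38 hold, so T1 follows (R7).
V39 and T1 hold, so S40 follows (R9).
W21 would need W20 and P34 (R1), but W20 is never established. W20 would need W21 and P34 (R2), but W21 is never established.

S40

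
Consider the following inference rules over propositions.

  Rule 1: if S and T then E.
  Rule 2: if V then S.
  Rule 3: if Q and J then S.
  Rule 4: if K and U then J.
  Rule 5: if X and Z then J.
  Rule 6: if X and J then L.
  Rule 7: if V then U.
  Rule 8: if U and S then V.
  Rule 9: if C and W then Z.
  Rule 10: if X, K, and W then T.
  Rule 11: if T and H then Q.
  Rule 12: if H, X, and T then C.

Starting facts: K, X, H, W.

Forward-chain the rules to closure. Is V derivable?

No

V would need U and S (Rule 8), but U is never established.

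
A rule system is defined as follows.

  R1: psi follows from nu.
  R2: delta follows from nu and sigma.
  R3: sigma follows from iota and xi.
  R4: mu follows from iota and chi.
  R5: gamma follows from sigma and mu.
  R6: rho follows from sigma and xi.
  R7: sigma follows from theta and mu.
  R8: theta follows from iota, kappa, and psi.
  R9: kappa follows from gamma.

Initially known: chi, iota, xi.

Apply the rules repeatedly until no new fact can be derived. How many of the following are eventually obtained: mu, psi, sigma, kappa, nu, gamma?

4

iota and xi hold, so sigma follows (R3).
iota and chi hold, so mu follows (R4).
sigma and mu hold, so gamma follows (R5).
gamma holds, so kappa follows (R9).
mu: reached.
psi would need nu (R1), but nu is never established.
sigma: reached.
kappa: reached.
No rule produces nu, and it is not given.
gamma: reached.
Reached: mu, sigma, kappa, and gamma — 4 of the 6.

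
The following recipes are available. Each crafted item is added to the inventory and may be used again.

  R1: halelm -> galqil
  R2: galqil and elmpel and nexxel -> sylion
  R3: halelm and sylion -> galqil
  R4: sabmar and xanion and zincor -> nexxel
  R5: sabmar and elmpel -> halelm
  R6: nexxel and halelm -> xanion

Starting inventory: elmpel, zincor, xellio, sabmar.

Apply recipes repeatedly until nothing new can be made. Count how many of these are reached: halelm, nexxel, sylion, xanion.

sabmar and elmpel -> halelm (R5).
halelm: reached.
nexxel would need sabmar, xanion, and zincor (R4), but xanion is never obtained.
sylion would need galqil, elmpel, and nexxel (R2), but nexxel is never obtained.
xanion would need nexxel and halelm (R6), but nexxel is never obtained.
Reached: halelm — 1 of the 4.

1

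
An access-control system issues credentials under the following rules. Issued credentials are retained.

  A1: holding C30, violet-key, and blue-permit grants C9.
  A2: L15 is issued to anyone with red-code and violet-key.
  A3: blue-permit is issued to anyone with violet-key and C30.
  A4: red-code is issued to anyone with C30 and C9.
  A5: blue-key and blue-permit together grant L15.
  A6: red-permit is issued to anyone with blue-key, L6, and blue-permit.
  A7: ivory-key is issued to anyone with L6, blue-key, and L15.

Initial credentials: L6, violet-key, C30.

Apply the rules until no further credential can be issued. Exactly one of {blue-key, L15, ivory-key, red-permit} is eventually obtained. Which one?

Holding violet-key and C30 grants blue-permit (A3).
Holding C30, violet-key, and blue-permit grants C9 (A1).
Holding C30 and C9 grants red-code (A4).
Holding red-code and violet-key grants L15 (A2).
No rule produces blue-key, and it is not given. ivory-key would need L6, blue-key, and L15 (A7), but blue-key is never granted. red-permit would need blue-key, L6, and blue-permit (A6), but blue-key is never granted.

L15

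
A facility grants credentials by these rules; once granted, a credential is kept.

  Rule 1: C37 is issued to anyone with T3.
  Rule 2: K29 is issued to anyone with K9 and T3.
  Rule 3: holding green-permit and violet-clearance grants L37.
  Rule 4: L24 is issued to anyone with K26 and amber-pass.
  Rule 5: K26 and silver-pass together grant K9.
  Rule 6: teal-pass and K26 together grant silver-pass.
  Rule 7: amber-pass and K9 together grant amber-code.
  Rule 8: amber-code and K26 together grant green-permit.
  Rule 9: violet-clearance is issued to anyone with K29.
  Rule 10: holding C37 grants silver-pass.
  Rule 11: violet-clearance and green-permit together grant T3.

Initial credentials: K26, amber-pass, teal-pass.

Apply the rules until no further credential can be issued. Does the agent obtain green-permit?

Yes

Holding teal-pass and K26 grants silver-pass (Rule 6).
Holding K26 and silver-pass grants K9 (Rule 5).
Holding amber-pass and K9 grants amber-code (Rule 7).
Holding amber-code and K26 grants green-permit (Rule 8).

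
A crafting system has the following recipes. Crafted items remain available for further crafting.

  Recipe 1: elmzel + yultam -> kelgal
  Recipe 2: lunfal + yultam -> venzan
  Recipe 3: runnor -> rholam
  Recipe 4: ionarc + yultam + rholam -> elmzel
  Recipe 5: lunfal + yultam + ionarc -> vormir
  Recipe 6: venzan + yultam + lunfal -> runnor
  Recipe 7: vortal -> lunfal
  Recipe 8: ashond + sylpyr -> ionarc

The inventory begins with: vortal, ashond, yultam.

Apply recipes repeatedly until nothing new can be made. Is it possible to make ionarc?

No

ionarc would need ashond and sylpyr (Recipe 8), but sylpyr is never obtained.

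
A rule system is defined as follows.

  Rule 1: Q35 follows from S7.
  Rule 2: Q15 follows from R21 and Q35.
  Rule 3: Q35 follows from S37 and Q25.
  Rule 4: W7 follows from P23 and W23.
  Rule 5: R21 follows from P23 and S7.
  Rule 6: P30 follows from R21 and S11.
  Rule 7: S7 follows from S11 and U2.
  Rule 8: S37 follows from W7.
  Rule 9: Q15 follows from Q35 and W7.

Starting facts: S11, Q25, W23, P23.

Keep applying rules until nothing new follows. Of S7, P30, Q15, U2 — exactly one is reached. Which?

P23 and W23 hold, so W7 follows (Rule 4).
W7 holds, so S37 follows (Rule 8).
S37 and Q25 hold, so Q35 follows (Rule 3).
From Q35 and W7, Rule 9 gives Q15.
P30 would need R21 and S11 (Rule 6), but R21 is never established. S7 would need S11 and U2 (Rule 7), but U2 is never established. No rule produces U2, and it is not given.

Q15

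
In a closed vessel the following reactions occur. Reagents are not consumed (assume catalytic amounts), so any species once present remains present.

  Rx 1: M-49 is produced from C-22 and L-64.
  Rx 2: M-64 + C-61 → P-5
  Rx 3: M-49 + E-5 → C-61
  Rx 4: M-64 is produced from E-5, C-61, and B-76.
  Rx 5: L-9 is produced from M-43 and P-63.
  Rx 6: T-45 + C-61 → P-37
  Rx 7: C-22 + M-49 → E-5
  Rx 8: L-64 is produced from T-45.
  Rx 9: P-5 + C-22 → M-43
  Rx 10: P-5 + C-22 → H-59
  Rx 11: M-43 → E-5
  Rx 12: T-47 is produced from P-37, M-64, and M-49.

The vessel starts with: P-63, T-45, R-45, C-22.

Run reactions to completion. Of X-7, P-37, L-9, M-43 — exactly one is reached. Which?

T-45 present → L-64 forms (Rx 8).
C-22 and L-64 present → M-49 forms (Rx 1).
C-22 and M-49 present → E-5 forms (Rx 7).
M-49 and E-5 present → C-61 forms (Rx 3).
T-45 and C-61 present → P-37 forms (Rx 6).
M-43 would need P-5 and C-22 (Rx 9), but P-5 never forms. No rule produces X-7, and it is not given. L-9 would need M-43 and P-63 (Rx 5), but M-43 never forms.

P-37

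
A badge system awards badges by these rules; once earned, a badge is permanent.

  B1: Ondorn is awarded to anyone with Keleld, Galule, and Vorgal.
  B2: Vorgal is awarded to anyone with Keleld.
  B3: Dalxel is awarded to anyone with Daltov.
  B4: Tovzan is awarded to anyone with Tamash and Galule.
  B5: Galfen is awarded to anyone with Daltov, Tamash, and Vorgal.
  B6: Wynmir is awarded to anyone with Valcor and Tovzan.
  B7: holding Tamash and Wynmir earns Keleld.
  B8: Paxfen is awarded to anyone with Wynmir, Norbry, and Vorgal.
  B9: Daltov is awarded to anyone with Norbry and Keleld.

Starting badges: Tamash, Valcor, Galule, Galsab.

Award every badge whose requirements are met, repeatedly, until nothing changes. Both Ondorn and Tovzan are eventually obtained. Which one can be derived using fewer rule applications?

Tovzan

Tovzan: With Tamash and Galule, Tovzan is earned (B4). [1 rule application]
Ondorn: With Tamash and Galule, Tovzan is earned (B4). With Valcor and Tovzan, Wynmir is earned (B6). With Tamash and Wynmir, Keleld is earned (B7). With Keleld, Vorgal is earned (B2). With Keleld, Galule, and Vorgal, Ondorn is earned (B1). [5 rule applications]
Tovzan needs fewer.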